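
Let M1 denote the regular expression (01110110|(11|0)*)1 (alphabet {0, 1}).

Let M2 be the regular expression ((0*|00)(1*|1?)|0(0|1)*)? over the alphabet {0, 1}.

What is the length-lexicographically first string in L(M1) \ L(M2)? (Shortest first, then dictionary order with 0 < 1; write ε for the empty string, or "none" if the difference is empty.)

The string 1101 is accepted by M1 but not by M2.
No shorter string lies in the difference, and 1101 is the lexicographically first length-4 string in L(M1) \ L(M2).

1101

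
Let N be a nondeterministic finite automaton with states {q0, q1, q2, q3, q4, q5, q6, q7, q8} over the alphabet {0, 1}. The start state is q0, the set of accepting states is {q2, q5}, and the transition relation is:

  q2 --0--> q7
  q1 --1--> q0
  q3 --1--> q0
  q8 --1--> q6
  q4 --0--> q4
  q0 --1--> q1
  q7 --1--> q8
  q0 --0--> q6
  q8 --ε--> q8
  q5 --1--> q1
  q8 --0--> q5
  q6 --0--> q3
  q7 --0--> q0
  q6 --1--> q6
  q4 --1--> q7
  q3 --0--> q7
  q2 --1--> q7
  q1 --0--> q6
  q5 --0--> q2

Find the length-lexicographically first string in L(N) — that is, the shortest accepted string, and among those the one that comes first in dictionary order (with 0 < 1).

A breadth-first search from q0 reaches an accepting state first via the path q0 → q6 → q3 → q7 → q8 → q5 on input 00010.
No string of length < 5 is accepted (BFS exhausts all shorter strings without reaching an accepting state), and 00010 is the lexicographically least accepting string of length 5.

00010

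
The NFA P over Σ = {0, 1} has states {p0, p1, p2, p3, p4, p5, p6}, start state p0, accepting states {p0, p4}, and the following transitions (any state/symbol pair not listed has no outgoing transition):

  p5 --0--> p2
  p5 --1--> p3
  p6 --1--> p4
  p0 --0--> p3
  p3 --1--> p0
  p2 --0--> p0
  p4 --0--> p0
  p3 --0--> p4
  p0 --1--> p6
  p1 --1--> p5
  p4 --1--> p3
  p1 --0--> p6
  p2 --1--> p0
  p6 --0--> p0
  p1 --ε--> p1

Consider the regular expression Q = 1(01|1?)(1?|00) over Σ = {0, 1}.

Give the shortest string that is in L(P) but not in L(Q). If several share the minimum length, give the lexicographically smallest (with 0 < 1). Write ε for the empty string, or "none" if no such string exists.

ε

The empty string ε is accepted by P but not by Q.
Since ε is the unique shortest string, it is the required witness.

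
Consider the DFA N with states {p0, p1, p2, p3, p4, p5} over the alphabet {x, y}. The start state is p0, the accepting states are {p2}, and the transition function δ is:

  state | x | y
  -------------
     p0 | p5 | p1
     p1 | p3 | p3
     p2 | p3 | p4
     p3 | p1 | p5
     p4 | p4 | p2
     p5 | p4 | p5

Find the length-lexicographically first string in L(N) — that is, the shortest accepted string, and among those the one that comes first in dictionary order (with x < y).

A breadth-first search from p0 reaches an accepting state first via the path p0 → p5 → p4 → p2 on input xxy.
No string of length < 3 is accepted (BFS exhausts all shorter strings without reaching an accepting state), and xxy is the lexicographically least accepting string of length 3.

xxy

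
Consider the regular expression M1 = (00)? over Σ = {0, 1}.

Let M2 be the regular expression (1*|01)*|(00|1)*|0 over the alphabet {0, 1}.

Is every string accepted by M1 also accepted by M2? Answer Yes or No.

Yes

Converting the expression M1 to a DFA (subset construction, then merging equivalent states) gives the minimal DFA with states {r0, r1, r2, r3}, start state r0, accepting states {r0, r3} and transitions r0: 0→r1, 1→r2; r1: 0→r3, 1→r2; r2: 0→r2, 1→r2; r3: 0→r2, 1→r2.
Converting the expression M2 to a DFA (subset construction, then merging equivalent states) gives the minimal DFA with states {t0, t1, t2, t3, t4, t5, t6, t7, t8}, start state t0, accepting states {t0, t1, t2, t3, t4} and transitions t0: 0→t1, 1→t2; t1: 0→t3, 1→t4; t2: 0→t5, 1→t2; t3: 0→t6, 1→t3; t4: 0→t7, 1→t4; t5: 0→t3, 1→t4; t6: 0→t3, 1→t8; t7: 0→t8, 1→t4; t8: 0→t8, 1→t8.
Exploring the product automaton M1 × M2 from the start pair (r0, t0), following both machines on each input symbol, reaches 10 state pairs: (r0, t0), (r1, t1), (r2, t2), (r3, t3), (r2, t4), (r2, t5), (r2, t6), (r2, t3), (r2, t7), (r2, t8).
M1 accepts in {r0, r3} and M2 accepts in {t0, t1, t2, t3, t4}. The reachable pairs whose M1-component is accepting are (r0, t0), (r3, t3); in each of them the M2-component is accepting too, so the product for L(M1) \ L(M2) (M1-component accepting, M2-component rejecting) has no reachable accepting pair and the difference is empty.
Hence every string in L(M1) is also in L(M2).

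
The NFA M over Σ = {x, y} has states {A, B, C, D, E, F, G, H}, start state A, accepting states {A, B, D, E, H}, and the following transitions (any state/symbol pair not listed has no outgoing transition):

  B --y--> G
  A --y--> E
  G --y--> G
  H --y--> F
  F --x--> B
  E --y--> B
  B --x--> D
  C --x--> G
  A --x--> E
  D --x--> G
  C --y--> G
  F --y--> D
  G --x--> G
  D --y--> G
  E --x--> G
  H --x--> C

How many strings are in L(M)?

7

The useful subgraph on states {A, B, D, E} is acyclic, so L(M) is finite; the longest accepting path visits 4 useful states, giving maximum string length 3.
Counting accepting paths from A by length: 1 of length 0, 2 of length 1, 2 of length 2, 2 of length 3. Total 7.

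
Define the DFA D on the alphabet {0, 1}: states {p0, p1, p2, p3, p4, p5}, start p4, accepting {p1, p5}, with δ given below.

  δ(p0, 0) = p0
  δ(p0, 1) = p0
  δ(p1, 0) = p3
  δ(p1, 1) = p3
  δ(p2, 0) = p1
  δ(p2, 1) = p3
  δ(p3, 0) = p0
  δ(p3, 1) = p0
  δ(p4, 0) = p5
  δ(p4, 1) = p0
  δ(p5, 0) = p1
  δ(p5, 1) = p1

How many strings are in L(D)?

The useful subgraph on states {p1, p4, p5} is acyclic, so L(D) is finite; the longest accepting path visits 3 useful states, giving maximum string length 2.
Counting accepting paths from p4 by length: 1 of length 1, 2 of length 2. Total 3.

3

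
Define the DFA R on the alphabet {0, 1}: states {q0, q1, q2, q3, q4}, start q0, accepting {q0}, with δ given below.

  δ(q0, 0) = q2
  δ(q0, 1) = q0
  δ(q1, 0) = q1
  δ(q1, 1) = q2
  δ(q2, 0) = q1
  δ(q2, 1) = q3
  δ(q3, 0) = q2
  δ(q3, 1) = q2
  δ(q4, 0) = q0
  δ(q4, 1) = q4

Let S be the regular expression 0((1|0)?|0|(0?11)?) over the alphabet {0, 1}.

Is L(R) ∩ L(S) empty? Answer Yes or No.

Converting the expression S to a DFA (subset construction, then merging equivalent states) gives the minimal DFA with states {s0, s1, s2, s3, s4, s5, s6}, start state s0, accepting states {s1, s3, s4, s6} and transitions s0: 0→s1, 1→s2; s1: 0→s3, 1→s4; s2: 0→s2, 1→s2; s3: 0→s2, 1→s5; s4: 0→s2, 1→s6; s5: 0→s2, 1→s6; s6: 0→s2, 1→s2.
Exploring the product automaton R × S from the start pair (q0, s0), following both machines on each input symbol, reaches 11 state pairs: (q0, s0), (q2, s1), (q0, s2), (q1, s3), (q3, s4), (q2, s2), (q1, s2), (q2, s5), (q2, s6), (q3, s2), (q3, s6).
R accepts in {q0} and S accepts in {s1, s3, s4, s6}; no reachable pair has both components accepting, so no string drives both machines to acceptance simultaneously and L(R) ∩ L(S) = ∅.
So no string is accepted by both, and the intersection is empty.

Yes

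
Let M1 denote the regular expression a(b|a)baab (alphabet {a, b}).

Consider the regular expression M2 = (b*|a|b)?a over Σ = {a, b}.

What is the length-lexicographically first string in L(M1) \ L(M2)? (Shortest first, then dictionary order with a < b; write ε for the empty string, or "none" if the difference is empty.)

The string aabaab is accepted by M1 but not by M2.
No shorter string lies in the difference, and aabaab is the lexicographically first length-6 string in L(M1) \ L(M2).

aabaab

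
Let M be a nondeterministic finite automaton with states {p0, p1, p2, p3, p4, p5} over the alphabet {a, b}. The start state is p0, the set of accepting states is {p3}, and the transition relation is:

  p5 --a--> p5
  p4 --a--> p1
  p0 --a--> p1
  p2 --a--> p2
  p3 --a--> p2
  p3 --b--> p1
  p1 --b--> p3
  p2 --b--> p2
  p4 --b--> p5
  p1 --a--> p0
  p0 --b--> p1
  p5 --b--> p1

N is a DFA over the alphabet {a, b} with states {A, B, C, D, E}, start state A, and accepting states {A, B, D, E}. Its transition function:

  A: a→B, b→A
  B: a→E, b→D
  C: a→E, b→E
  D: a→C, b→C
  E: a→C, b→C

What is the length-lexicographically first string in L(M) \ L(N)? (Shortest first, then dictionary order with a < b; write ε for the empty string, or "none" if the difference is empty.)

baab

The string baab is accepted by M but not by N.
No shorter string lies in the difference, and baab is the lexicographically first length-4 string in L(M) \ L(N).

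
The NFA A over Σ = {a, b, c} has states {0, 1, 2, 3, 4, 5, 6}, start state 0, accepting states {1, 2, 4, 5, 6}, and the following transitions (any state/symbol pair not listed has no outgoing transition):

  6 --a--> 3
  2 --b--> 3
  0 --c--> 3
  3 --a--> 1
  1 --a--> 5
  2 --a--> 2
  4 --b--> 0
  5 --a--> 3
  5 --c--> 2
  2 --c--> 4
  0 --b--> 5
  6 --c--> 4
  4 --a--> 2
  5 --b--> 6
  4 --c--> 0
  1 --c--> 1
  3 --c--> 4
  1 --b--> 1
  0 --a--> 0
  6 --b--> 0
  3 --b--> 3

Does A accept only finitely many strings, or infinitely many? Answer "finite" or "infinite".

State 0 is reachable from the start and can reach an accepting state, and it lies on the cycle 0 → 0.
Traversing that cycle any number of times yields accepted strings of unbounded length, so the language is infinite.

infinite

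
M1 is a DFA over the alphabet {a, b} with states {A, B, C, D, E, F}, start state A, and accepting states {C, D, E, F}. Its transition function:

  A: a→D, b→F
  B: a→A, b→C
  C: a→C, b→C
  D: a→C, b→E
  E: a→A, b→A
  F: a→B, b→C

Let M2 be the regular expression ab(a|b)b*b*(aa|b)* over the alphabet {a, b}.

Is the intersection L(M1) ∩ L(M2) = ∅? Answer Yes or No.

No

The string abab is accepted by both M1 and M2.
Hence L(M1) ∩ L(M2) ≠ ∅.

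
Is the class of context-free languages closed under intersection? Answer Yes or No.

{aⁿbⁿcᵐ : m,n≥0} and {aᵐbⁿcⁿ : m,n≥0} are both context-free, but their intersection {aⁿbⁿcⁿ : n≥0} is not (pumping lemma).

No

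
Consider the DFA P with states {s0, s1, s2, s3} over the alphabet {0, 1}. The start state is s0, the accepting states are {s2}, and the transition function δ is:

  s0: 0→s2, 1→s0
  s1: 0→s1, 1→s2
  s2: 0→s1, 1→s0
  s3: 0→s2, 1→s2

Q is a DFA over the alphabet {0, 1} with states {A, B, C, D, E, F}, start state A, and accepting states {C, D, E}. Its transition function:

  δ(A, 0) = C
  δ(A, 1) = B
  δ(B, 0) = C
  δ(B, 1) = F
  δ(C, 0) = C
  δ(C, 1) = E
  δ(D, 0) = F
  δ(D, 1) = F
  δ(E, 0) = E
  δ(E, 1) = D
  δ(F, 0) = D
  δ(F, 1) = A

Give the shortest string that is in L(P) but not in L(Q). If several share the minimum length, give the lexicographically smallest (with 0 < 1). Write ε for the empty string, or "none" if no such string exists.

0110

The string 0110 is accepted by P but not by Q.
No shorter string lies in the difference, and 0110 is the lexicographically first length-4 string in L(P) \ L(Q).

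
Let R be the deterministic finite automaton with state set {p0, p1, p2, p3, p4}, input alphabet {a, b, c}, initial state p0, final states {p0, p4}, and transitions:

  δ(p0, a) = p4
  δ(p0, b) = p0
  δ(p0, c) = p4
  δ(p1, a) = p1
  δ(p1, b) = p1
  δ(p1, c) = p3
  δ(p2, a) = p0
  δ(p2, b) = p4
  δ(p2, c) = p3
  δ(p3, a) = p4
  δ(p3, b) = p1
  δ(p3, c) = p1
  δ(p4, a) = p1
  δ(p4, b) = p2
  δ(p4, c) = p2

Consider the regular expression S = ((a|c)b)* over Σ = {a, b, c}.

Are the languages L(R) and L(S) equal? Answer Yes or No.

The string a is accepted by R but rejected by S.
So L(R) ≠ L(S).

No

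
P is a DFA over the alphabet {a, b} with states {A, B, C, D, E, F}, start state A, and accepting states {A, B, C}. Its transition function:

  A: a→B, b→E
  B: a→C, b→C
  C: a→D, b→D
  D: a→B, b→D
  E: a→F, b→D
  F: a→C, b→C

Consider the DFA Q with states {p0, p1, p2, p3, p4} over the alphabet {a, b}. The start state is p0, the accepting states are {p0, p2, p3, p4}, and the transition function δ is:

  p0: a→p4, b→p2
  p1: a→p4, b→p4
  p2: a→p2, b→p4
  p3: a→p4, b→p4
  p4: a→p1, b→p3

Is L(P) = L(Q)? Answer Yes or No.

The string aa is accepted by P but rejected by Q.
So L(P) ≠ L(Q).

No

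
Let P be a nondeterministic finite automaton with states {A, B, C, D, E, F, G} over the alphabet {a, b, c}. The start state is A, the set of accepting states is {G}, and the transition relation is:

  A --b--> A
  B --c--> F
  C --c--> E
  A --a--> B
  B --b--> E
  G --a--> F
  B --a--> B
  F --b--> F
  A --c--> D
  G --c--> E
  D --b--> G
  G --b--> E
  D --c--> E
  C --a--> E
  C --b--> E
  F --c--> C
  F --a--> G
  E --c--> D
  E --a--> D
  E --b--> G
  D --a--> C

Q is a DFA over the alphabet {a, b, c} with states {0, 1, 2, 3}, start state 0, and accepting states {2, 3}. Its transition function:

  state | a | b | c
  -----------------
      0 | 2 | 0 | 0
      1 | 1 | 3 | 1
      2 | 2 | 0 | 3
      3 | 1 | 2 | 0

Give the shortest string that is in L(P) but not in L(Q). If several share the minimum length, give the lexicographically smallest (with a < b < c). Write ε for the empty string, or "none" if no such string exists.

cb

The string cb is accepted by P but not by Q.
No shorter string lies in the difference, and cb is the lexicographically first length-2 string in L(P) \ L(Q).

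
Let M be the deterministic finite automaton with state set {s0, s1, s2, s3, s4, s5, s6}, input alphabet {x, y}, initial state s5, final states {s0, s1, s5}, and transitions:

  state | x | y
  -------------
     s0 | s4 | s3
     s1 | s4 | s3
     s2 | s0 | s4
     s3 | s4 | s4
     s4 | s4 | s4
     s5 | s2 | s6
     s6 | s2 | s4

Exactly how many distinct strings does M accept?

The useful subgraph on states {s0, s2, s5, s6} is acyclic, so L(M) is finite; the longest accepting path visits 4 useful states, giving maximum string length 3.
Counting accepting paths from s5 by length: 1 of length 0, 1 of length 2, 1 of length 3. Total 3.

3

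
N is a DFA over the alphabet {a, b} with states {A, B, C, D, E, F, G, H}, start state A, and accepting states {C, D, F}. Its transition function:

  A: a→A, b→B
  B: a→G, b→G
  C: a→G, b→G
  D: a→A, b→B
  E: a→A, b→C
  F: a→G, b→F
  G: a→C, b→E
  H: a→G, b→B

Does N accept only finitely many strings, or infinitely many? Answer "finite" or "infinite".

infinite

State A is reachable from the start and can reach an accepting state, and it lies on the cycle A → A.
Traversing that cycle any number of times yields accepted strings of unbounded length, so the language is infinite.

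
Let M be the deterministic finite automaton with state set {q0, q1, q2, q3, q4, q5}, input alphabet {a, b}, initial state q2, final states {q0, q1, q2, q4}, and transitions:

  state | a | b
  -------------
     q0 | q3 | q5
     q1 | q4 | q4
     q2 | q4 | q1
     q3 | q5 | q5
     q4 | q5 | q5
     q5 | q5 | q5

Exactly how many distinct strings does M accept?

The useful subgraph on states {q1, q2, q4} is acyclic, so L(M) is finite; the longest accepting path visits 3 useful states, giving maximum string length 2.
Counting accepting paths from q2 by length: 1 of length 0, 2 of length 1, 2 of length 2. Total 5.

5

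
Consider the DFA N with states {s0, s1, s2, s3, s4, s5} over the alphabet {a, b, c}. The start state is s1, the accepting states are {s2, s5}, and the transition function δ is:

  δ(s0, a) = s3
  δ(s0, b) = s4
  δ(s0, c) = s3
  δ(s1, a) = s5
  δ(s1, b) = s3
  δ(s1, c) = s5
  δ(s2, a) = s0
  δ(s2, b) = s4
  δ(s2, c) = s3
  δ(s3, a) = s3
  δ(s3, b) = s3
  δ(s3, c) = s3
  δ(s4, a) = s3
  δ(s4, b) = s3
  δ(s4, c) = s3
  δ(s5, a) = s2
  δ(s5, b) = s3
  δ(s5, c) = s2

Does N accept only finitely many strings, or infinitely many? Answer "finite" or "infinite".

finite

The useful states (reachable from s1 and able to reach an accepting state) are {s1, s2, s5}.
Restricted to these states the transition graph has no cycle, so every accepting path has bounded length and L is finite.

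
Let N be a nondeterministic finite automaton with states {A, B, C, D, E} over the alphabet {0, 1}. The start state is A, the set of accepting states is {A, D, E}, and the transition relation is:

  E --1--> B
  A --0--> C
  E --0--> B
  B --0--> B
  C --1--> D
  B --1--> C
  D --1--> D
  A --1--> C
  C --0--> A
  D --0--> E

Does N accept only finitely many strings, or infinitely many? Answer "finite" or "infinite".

State A is reachable from the start and can reach an accepting state, and it lies on the cycle A → C → A.
Traversing that cycle any number of times yields accepted strings of unbounded length, so the language is infinite.

infinite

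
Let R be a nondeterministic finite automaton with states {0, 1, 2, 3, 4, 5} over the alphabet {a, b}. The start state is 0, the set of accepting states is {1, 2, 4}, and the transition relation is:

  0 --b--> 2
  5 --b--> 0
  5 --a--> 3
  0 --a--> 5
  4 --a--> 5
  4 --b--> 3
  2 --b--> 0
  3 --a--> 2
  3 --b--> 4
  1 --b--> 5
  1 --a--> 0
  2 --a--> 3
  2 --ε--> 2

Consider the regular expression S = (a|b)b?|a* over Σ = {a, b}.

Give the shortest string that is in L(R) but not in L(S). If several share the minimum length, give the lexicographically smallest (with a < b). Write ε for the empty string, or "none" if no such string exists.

aab

The string aab is accepted by R but not by S.
No shorter string lies in the difference, and aab is the lexicographically first length-3 string in L(R) \ L(S).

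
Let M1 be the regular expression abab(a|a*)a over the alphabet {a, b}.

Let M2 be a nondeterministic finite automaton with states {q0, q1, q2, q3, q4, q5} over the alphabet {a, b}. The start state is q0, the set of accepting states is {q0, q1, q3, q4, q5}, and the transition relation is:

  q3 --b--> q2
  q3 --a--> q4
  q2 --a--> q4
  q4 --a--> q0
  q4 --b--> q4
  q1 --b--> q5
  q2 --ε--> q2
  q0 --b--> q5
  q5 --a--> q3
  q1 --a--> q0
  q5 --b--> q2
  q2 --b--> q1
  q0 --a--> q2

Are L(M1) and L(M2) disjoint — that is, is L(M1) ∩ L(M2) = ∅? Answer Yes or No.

The string ababa is accepted by both M1 and M2.
Hence L(M1) ∩ L(M2) ≠ ∅.

No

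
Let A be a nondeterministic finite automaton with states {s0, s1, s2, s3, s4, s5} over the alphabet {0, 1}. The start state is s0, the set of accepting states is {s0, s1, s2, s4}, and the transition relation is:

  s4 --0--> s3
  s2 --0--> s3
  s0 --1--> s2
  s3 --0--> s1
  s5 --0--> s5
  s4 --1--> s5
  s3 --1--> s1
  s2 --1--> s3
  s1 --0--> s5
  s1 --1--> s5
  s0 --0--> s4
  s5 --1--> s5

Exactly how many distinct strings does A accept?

The useful subgraph on states {s0, s1, s2, s3, s4} is acyclic, so L(A) is finite; the longest accepting path visits 4 useful states, giving maximum string length 3.
Counting accepting paths from s0 by length: 1 of length 0, 2 of length 1, 6 of length 3. Total 9.

9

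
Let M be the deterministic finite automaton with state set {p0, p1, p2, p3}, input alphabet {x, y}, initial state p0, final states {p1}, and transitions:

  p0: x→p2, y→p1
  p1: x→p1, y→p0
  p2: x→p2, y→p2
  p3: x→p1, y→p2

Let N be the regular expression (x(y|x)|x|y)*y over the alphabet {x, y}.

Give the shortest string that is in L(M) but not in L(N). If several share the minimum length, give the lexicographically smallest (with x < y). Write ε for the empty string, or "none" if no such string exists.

The string yx is accepted by M but not by N.
No shorter string lies in the difference, and yx is the lexicographically first length-2 string in L(M) \ L(N).

yx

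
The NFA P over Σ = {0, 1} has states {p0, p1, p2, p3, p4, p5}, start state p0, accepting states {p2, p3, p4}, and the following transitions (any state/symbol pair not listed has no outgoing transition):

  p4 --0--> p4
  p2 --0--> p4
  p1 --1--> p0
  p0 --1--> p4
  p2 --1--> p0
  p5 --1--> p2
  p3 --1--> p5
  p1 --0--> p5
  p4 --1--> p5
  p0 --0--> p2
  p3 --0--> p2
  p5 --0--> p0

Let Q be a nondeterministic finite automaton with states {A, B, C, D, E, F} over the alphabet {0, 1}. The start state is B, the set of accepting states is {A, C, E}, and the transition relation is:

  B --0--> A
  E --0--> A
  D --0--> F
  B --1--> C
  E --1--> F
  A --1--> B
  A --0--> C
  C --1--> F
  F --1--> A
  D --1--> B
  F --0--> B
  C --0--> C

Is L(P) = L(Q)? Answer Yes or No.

Exploring the product automaton P × Q from the start pair (p0, B), following both machines on each input symbol, reaches 4 state pairs: (p0, B), (p2, A), (p4, C), (p5, F).
P accepts in {p2, p3, p4} and Q accepts in {A, C, E}. In every reachable pair the two components are either both accepting — (p2, A), (p4, C) — or both non-accepting, so no string is accepted by exactly one of the machines: L(P) \ L(Q) and L(Q) \ L(P) are both empty.
Hence every string is accepted by P iff it is accepted by Q, and the two languages coincide.

Yes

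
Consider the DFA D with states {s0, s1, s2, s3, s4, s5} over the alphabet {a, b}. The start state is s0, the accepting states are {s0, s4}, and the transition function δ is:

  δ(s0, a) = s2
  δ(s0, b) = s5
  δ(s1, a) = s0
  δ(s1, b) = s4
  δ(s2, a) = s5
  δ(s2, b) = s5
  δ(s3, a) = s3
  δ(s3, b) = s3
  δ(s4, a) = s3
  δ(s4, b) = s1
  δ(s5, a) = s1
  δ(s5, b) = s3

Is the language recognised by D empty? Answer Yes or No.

The empty string ε is accepted: the run s0 ends in the accepting state s0.
Since at least one string is accepted, L(D) is not empty.

No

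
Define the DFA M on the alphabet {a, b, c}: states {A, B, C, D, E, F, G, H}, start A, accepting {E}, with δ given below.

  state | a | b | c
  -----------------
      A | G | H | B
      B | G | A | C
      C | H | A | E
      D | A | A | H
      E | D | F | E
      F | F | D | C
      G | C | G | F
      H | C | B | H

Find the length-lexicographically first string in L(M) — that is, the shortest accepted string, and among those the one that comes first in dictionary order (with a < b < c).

aac

A breadth-first search from A reaches an accepting state first via the path A → G → C → E on input aac.
No string of length < 3 is accepted (BFS exhausts all shorter strings without reaching an accepting state), and aac is the lexicographically least accepting string of length 3.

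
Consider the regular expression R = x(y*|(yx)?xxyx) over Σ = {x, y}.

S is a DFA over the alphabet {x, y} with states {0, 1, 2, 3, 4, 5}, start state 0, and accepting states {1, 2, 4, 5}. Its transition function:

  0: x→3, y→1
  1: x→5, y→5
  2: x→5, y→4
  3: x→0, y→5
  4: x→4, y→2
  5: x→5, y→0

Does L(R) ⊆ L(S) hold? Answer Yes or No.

The string x is in L(R) but not in L(S).
So L(R) ⊄ L(S).

No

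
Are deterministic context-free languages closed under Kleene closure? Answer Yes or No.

L = {c aⁿbⁿ : n≥0} ∪ {cc aⁿb²ⁿ : n≥0} is a DCFL (the number of leading c's fixes which ratio the DPDA checks), but L* is not. Every word of L starts with c, so in a factorisation of the string cc aⁱbʲ (i≥1) into words of L each factor begins at one of the two c's: either the whole string is a single word of L (forcing j = 2i), or it splits as c · (c aⁱbʲ) with c ∈ L (take n = 0) and c aⁱbʲ ∈ L (forcing j = i). Thus L* ∩ cca⁺b* = {cc aⁿbⁿ : n≥1} ∪ {cc aⁿb²ⁿ : n≥1}. A DPDA for L* would give one for this intersection with a regular set, and, started from its configuration after reading cc, one for {aⁿbⁿ : n≥1} ∪ {aⁿb²ⁿ : n≥1}, which no deterministic PDA accepts (a DPDA for it would have a single run on aⁿb²ⁿ, accepting after the prefix aⁿbⁿ and accepting again after n more b's; an ordinary PDA that simulates it on a's and b's and, at any moment when it is accepting, may switch to reading only a fresh letter d while feeding each d to the simulation as a b, would accept aⁱbʲdᵏ (k≥1) exactly when both aⁱbʲ and aⁱbʲ⁺ᵏ are in the language, i.e. its language intersected with the regular set a*b*d⁺ would be exactly {aⁿbⁿdⁿ : n≥1} — impossible, since context-free languages are closed under intersection with regular sets and {aⁿbⁿdⁿ} is not context-free). So L* is not a DCFL.

No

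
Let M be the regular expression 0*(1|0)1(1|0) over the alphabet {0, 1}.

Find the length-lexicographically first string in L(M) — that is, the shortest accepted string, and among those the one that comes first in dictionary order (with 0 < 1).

By inspection of the expression, no string of length less than 3 matches, and 010 is the lexicographically first match of length 3.

010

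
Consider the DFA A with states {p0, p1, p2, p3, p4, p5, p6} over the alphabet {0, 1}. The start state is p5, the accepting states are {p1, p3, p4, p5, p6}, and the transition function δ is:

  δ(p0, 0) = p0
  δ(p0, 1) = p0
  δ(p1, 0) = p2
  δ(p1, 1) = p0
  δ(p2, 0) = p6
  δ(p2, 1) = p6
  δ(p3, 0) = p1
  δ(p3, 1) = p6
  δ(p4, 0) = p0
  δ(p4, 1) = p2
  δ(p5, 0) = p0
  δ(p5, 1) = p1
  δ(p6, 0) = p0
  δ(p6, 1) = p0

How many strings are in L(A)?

4

The useful subgraph on states {p1, p2, p5, p6} is acyclic, so L(A) is finite; the longest accepting path visits 4 useful states, giving maximum string length 3.
Counting accepting paths from p5 by length: 1 of length 0, 1 of length 1, 2 of length 3. Total 4.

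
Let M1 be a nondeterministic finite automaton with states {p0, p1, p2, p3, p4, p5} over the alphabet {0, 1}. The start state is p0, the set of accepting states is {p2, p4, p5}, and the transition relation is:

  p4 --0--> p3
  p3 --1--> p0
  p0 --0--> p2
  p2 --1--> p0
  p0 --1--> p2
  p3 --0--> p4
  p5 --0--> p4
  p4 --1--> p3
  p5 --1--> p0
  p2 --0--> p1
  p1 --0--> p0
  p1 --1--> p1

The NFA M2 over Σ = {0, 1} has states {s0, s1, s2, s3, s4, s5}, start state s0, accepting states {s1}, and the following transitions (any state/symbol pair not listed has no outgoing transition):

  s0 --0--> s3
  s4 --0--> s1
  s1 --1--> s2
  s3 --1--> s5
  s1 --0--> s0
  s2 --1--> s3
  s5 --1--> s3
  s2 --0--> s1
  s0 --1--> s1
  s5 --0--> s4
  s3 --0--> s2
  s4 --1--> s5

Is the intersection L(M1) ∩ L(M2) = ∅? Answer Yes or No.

No

The string 1 is accepted by both M1 and M2.
Hence L(M1) ∩ L(M2) ≠ ∅.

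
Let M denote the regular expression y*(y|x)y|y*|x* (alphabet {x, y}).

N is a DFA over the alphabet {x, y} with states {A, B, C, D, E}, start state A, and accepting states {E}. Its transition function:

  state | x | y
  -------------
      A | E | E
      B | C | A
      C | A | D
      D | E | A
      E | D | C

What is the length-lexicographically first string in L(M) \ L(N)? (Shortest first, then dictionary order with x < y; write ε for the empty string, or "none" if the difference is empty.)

ε

The empty string ε is accepted by M but not by N.
Since ε is the unique shortest string, it is the required witness.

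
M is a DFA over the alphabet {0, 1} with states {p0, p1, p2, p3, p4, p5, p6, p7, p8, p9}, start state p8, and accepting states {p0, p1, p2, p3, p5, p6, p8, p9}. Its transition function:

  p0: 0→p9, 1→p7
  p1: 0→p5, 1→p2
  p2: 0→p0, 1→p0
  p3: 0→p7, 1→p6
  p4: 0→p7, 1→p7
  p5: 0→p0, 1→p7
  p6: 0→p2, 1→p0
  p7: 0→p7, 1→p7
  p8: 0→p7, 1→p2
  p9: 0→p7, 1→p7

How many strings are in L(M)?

6

The useful subgraph on states {p0, p2, p8, p9} is acyclic, so L(M) is finite; the longest accepting path visits 4 useful states, giving maximum string length 3.
Counting accepting paths from p8 by length: 1 of length 0, 1 of length 1, 2 of length 2, 2 of length 3. Total 6.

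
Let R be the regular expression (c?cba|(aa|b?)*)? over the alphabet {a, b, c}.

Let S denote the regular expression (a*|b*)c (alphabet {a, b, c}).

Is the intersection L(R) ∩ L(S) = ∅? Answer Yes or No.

Yes

Converting the expression R to a DFA (subset construction, then merging equivalent states) gives the minimal DFA with states {r0, r1, r2, r3, r4, r5, r6, r7}, start state r0, accepting states {r0, r2, r7} and transitions r0: a→r1, b→r2, c→r3; r1: a→r2, b→r4, c→r4; r2: a→r1, b→r2, c→r4; r3: a→r4, b→r5, c→r6; r4: a→r4, b→r4, c→r4; r5: a→r7, b→r4, c→r4; r6: a→r4, b→r5, c→r4; r7: a→r4, b→r4, c→r4.
Converting the expression S to a DFA (subset construction, then merging equivalent states) gives the minimal DFA with states {s0, s1, s2, s3, s4}, start state s0, accepting states {s3} and transitions s0: a→s1, b→s2, c→s3; s1: a→s1, b→s4, c→s3; s2: a→s4, b→s2, c→s3; s3: a→s4, b→s4, c→s4; s4: a→s4, b→s4, c→s4.
Exploring the product automaton R × S from the start pair (r0, s0), following both machines on each input symbol, reaches 12 state pairs: (r0, s0), (r1, s1), (r2, s2), (r3, s3), (r2, s1), (r4, s4), (r4, s3), (r1, s4), (r5, s4), (r6, s4), (r2, s4), (r7, s4).
R accepts in {r0, r2, r7} and S accepts in {s3}; no reachable pair has both components accepting, so no string drives both machines to acceptance simultaneously and L(R) ∩ L(S) = ∅.
So no string is accepted by both, and the intersection is empty.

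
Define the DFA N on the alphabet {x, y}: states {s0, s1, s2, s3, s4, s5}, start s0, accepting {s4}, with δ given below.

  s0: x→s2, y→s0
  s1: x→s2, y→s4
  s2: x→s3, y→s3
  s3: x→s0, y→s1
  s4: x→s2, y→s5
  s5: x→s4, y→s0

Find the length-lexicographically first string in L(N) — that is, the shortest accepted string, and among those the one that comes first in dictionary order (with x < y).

A breadth-first search from s0 reaches an accepting state first via the path s0 → s2 → s3 → s1 → s4 on input xxyy.
No string of length < 4 is accepted (BFS exhausts all shorter strings without reaching an accepting state), and xxyy is the lexicographically least accepting string of length 4.

xxyy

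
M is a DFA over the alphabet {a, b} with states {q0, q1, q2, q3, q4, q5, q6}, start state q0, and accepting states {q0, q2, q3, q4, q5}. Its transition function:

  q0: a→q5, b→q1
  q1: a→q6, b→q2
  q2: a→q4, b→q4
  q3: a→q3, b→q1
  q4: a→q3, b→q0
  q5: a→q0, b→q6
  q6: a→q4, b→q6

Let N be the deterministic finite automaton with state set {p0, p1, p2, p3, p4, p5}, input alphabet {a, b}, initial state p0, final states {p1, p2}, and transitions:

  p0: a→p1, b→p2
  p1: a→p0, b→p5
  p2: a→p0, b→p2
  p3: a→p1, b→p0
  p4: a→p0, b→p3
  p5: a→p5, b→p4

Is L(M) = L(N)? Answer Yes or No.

The empty string ε is accepted by M but rejected by N.
So L(M) ≠ L(N).

No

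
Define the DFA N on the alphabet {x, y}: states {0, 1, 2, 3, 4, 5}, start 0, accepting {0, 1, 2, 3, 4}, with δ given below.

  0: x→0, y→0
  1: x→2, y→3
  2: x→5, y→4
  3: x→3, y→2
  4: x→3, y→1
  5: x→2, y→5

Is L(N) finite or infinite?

infinite

State 0 is reachable from the start and can reach an accepting state, and it lies on the cycle 0 → 0.
Traversing that cycle any number of times yields accepted strings of unbounded length, so the language is infinite.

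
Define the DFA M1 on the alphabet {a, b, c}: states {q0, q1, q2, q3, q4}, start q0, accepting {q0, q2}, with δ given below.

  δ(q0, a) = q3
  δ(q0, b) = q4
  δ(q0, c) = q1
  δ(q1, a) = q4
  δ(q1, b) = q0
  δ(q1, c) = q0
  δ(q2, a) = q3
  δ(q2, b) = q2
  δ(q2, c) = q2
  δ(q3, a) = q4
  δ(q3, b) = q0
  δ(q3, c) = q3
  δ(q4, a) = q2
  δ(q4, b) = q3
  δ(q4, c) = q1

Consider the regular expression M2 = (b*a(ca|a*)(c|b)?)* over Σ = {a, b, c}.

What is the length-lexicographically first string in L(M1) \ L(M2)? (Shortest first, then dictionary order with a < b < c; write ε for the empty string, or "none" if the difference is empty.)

The string cb is accepted by M1 but not by M2.
No shorter string lies in the difference, and cb is the lexicographically first length-2 string in L(M1) \ L(M2).

cb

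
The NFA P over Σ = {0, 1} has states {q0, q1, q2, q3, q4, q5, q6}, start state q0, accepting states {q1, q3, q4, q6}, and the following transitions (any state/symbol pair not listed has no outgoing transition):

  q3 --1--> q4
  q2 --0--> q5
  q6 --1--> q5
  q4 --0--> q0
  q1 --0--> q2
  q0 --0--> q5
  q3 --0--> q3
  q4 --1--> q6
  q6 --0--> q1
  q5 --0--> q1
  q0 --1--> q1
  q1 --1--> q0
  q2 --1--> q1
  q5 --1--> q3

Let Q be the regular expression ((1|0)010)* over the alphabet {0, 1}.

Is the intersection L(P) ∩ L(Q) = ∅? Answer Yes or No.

Converting the expression Q to a DFA (subset construction, then merging equivalent states) gives the minimal DFA with states {r0, r1, r2, r3, r4}, start state r0, accepting states {r0} and transitions r0: 0→r1, 1→r1; r1: 0→r2, 1→r3; r2: 0→r3, 1→r4; r3: 0→r3, 1→r3; r4: 0→r0, 1→r3.
Exploring the product automaton P × Q from the start pair (q0, r0), following both machines on each input symbol, reaches 19 state pairs: (q0, r0), (q5, r1), (q1, r1), (q1, r2), (q3, r3), (q2, r2), (q0, r3), (q2, r3), (q0, r4), (q4, r3), (q5, r3), (q1, r4), (q1, r3), (q5, r0), (q6, r3), (q2, r0), (q3, r1), (q3, r2), (q4, r4).
P accepts in {q1, q3, q4, q6} and Q accepts in {r0}; no reachable pair has both components accepting, so no string drives both machines to acceptance simultaneously and L(P) ∩ L(Q) = ∅.
So no string is accepted by both, and the intersection is empty.

Yes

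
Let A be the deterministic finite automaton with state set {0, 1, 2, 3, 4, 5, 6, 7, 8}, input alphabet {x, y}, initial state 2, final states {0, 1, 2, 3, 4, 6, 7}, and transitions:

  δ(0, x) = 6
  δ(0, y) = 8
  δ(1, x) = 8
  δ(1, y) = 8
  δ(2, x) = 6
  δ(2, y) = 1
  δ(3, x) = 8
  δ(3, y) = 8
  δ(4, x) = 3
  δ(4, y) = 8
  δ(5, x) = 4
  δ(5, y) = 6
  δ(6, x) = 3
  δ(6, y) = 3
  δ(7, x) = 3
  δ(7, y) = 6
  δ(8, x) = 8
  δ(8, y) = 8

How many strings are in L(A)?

5

The useful subgraph on states {1, 2, 3, 6} is acyclic, so L(A) is finite; the longest accepting path visits 3 useful states, giving maximum string length 2.
Counting accepting paths from 2 by length: 1 of length 0, 2 of length 1, 2 of length 2. Total 5.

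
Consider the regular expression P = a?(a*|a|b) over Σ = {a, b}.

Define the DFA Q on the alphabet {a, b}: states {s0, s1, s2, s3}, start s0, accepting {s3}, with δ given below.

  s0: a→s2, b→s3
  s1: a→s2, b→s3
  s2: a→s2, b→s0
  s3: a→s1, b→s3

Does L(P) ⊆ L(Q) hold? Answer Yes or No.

The empty string ε is in L(P) but not in L(Q).
So L(P) ⊄ L(Q).

No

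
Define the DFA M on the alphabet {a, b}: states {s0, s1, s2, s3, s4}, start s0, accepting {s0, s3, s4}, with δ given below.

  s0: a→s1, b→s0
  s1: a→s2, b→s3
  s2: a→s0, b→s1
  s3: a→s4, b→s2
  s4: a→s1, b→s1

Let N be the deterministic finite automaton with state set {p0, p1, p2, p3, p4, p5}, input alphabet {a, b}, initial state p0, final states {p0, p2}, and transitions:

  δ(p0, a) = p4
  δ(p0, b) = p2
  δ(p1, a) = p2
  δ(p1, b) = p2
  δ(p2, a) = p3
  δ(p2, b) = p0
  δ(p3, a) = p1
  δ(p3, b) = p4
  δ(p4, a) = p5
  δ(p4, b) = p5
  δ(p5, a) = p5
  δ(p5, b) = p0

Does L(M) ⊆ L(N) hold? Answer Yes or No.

No

The string ab is in L(M) but not in L(N).
So L(M) ⊄ L(N).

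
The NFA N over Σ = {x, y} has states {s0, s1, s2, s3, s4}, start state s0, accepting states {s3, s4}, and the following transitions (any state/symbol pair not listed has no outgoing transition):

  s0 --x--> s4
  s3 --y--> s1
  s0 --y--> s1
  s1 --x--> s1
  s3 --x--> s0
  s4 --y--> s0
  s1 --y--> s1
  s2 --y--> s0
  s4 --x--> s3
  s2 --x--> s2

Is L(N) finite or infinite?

State s0 is reachable from the start and can reach an accepting state, and it lies on the cycle s0 → s4 → s0.
Traversing that cycle any number of times yields accepted strings of unbounded length, so the language is infinite.

infinite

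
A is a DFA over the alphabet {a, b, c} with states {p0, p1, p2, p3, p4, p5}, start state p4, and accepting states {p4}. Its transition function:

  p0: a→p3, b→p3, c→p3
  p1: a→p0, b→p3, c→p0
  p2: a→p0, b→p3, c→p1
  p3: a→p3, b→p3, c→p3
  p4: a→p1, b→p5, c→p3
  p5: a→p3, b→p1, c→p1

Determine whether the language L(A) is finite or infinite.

finite

The useful states (reachable from p4 and able to reach an accepting state) are {p4}.
Restricted to these states the transition graph has no cycle, so every accepting path has bounded length and L is finite.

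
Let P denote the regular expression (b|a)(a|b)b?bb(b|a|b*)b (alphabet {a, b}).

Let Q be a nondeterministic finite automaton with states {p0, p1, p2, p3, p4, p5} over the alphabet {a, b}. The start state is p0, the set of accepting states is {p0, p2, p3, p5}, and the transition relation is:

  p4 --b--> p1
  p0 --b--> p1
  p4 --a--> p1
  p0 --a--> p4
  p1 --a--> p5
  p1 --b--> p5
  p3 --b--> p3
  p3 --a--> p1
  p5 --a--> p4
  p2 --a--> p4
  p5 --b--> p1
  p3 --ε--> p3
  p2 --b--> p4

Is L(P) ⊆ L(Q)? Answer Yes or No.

No

The string babbb is in L(P) but not in L(Q).
So L(P) ⊄ L(Q).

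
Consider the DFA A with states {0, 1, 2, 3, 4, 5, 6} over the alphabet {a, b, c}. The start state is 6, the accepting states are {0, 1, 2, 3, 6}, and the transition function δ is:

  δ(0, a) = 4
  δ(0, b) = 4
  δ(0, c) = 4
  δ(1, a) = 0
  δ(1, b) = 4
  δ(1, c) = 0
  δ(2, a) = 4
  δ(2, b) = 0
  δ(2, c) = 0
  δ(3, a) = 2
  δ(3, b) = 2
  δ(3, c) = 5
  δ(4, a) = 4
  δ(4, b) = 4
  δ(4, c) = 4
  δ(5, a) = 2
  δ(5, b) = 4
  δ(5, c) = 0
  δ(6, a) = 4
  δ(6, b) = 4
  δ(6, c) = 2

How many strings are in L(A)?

4

The useful subgraph on states {0, 2, 6} is acyclic, so L(A) is finite; the longest accepting path visits 3 useful states, giving maximum string length 2.
Counting accepting paths from 6 by length: 1 of length 0, 1 of length 1, 2 of length 2. Total 4.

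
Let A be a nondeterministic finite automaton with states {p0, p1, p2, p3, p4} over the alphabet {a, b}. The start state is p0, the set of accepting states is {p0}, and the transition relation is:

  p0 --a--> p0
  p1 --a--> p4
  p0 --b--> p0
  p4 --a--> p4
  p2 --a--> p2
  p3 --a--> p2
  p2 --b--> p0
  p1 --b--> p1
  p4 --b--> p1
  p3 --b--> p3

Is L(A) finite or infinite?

State p0 is reachable from the start and can reach an accepting state, and it lies on the cycle p0 → p0.
Traversing that cycle any number of times yields accepted strings of unbounded length, so the language is infinite.

infinite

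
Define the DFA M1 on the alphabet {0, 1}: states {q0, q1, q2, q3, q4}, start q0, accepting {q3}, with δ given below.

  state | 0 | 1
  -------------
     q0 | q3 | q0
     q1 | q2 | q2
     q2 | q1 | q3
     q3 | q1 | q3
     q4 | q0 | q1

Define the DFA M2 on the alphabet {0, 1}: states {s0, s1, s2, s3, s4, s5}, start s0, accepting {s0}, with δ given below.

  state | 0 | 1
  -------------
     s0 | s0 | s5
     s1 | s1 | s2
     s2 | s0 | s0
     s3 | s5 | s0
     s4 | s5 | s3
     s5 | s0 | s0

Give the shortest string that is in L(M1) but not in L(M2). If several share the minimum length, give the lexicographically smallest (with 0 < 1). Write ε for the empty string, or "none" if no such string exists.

01

The string 01 is accepted by M1 but not by M2.
No shorter string lies in the difference, and 01 is the lexicographically first length-2 string in L(M1) \ L(M2).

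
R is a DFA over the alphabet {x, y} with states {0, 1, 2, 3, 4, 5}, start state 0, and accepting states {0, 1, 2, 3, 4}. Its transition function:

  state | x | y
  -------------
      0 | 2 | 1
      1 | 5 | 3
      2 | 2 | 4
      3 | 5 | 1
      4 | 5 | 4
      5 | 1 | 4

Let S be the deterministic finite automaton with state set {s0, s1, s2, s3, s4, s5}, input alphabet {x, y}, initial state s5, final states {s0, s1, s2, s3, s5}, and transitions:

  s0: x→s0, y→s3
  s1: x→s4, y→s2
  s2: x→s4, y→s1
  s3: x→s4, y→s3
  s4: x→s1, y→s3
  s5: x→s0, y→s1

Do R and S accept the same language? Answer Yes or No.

Exploring the product automaton R × S from the start pair (0, s5), following both machines on each input symbol, reaches 6 state pairs: (0, s5), (2, s0), (1, s1), (4, s3), (5, s4), (3, s2).
R accepts in {0, 1, 2, 3, 4} and S accepts in {s0, s1, s2, s3, s5}. In every reachable pair the two components are either both accepting — (0, s5), (2, s0), (1, s1), (4, s3), (3, s2) — or both non-accepting, so no string is accepted by exactly one of the machines: L(R) \ L(S) and L(S) \ L(R) are both empty.
Hence every string is accepted by R iff it is accepted by S, and the two languages coincide.

Yes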